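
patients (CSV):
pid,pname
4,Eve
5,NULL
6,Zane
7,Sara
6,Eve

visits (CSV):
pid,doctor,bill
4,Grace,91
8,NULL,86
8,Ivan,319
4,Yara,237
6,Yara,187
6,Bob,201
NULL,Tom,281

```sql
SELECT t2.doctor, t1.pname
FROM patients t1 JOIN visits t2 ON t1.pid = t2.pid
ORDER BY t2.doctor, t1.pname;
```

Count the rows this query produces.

6

INNER JOIN keeps only pairs where the ON condition holds.
Matching on t1.pid = t2.pid. A NULL in a compared column never satisfies the condition.
- t1 row (pid=4): matches 2 t2 row(s) → 2 output row(s).
- t1 row (pid=5): no match → dropped.
- t1 row (pid=6): matches 2 t2 row(s) → 2 output row(s).
- t1 row (pid=7): no match → dropped.
- t1 row (pid=6): matches 2 t2 row(s) → 2 output row(s).
Total: 6 rows.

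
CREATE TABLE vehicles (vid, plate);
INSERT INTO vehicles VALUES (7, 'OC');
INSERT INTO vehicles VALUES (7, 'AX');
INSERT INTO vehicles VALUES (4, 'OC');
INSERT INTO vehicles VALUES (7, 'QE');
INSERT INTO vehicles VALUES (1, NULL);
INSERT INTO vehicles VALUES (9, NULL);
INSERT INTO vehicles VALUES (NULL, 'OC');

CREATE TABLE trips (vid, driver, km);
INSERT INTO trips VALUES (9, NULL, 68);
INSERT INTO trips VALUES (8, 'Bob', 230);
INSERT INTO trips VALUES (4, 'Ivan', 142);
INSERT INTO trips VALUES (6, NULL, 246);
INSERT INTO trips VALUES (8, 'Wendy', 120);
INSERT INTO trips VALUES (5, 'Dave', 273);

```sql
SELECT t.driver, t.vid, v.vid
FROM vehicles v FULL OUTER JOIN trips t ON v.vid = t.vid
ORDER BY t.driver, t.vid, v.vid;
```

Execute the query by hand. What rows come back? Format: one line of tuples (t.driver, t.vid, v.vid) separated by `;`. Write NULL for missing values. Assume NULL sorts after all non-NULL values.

(Bob, 8, NULL); (Dave, 5, NULL); (Ivan, 4, 4); (Wendy, 8, NULL); (NULL, 6, NULL); (NULL, 9, 9); (NULL, NULL, 1); (NULL, NULL, 7); (NULL, NULL, 7); (NULL, NULL, 7); (NULL, NULL, NULL)

FULL OUTER JOIN keeps every row from both sides; unmatched rows get NULL for the other side's columns.
Matching on v.vid = t.vid. A NULL in a compared column never satisfies the condition.
- v[0] vid=7 → no match; kept with NULLs on the t side.
- v[1] vid=7 → no match; kept with NULLs on the t side.
- v[2] vid=4 → 1 match(es) in t → 1 row(s).
- v[3] vid=7 → no match; kept with NULLs on the t side.
- v[4] vid=1 → no match; kept with NULLs on the t side.
- v[5] vid=9 → 1 match(es) in t → 1 row(s).
- v[6] vid=NULL → no match; kept with NULLs on the t side.
- plus 4 unmatched t row(s), each kept with NULL v columns.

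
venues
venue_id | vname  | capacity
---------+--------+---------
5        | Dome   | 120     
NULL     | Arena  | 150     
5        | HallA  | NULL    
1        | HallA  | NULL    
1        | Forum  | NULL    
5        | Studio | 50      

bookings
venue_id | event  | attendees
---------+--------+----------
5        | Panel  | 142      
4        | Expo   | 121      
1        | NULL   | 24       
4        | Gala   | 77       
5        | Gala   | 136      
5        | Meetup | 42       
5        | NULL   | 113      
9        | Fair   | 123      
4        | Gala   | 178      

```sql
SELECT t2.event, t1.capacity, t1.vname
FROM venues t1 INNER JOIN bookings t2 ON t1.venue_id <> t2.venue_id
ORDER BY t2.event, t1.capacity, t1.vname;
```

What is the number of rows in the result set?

31

INNER JOIN keeps only pairs where the ON condition holds.
Matching on t1.venue_id <> t2.venue_id. A NULL in a compared column never satisfies the condition.
- t1 (venue_id=5) pairs with 5 row(s) of t2.
- t1 (venue_id=NULL) has no partner → excluded.
- t1 (venue_id=5) pairs with 5 row(s) of t2.
- t1 (venue_id=1) pairs with 8 row(s) of t2.
- t1 (venue_id=1) pairs with 8 row(s) of t2.
- t1 (venue_id=5) pairs with 5 row(s) of t2.
Total: 31 rows.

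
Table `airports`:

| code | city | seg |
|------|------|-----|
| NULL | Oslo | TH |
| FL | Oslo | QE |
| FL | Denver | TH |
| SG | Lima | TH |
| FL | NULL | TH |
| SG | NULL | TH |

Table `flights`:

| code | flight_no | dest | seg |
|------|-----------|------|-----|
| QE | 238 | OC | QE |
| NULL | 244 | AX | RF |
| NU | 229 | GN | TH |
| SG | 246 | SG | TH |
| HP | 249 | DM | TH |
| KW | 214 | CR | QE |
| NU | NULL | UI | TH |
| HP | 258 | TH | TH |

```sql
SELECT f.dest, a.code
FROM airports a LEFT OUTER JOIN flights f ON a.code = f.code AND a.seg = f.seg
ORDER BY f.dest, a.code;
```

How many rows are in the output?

LEFT JOIN keeps every row from `airports`; unmatched rows get NULL for `flights`'s columns.
Matching on a.code = f.code AND a.seg = f.seg. A NULL in a compared column never satisfies the condition.
- a (code=NULL, seg=TH) has no partner → padded with NULL.
- a (code=FL, seg=QE) has no partner → padded with NULL.
- a (code=FL, seg=TH) has no partner → padded with NULL.
- a (code=SG, seg=TH) pairs with 1 row(s) of f.
- a (code=FL, seg=TH) has no partner → padded with NULL.
- a (code=SG, seg=TH) pairs with 1 row(s) of f.
Total: 2 matched + 4 padded = 6 rows.

6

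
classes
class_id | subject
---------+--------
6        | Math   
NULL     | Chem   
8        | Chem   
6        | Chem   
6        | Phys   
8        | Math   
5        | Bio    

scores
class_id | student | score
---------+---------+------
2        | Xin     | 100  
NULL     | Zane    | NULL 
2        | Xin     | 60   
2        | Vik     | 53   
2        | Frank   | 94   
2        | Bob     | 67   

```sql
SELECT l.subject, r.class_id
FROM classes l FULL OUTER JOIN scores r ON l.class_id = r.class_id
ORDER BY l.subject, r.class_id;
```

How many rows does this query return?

13

FULL OUTER JOIN keeps every row from both sides; unmatched rows get NULL for the other side's columns.
Matching on l.class_id = r.class_id. A NULL in a compared column never satisfies the condition.
- l (class_id=6) has no partner → padded with NULL.
- l (class_id=NULL) has no partner → padded with NULL.
- l (class_id=8) has no partner → padded with NULL.
- l (class_id=6) has no partner → padded with NULL.
- l (class_id=6) has no partner → padded with NULL.
- l (class_id=8) has no partner → padded with NULL.
- l (class_id=5) has no partner → padded with NULL.
- 6 r row(s) had no l match → kept, l columns NULL.
Total: 0 matched + 13 padded = 13 rows.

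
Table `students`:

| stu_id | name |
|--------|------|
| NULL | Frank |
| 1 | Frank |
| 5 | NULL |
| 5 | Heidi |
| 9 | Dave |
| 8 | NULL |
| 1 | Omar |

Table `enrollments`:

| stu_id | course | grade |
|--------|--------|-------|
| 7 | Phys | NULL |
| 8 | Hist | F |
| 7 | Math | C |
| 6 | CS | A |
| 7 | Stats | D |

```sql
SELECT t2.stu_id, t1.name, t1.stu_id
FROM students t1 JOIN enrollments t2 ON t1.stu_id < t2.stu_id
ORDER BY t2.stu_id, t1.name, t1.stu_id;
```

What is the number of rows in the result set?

INNER JOIN keeps only pairs where the ON condition holds.
Matching on t1.stu_id < t2.stu_id. A NULL in a compared column never satisfies the condition.
- t1 (stu_id=NULL) has no partner → excluded.
- t1 (stu_id=1) pairs with 5 row(s) of t2.
- t1 (stu_id=5) pairs with 5 row(s) of t2.
- t1 (stu_id=5) pairs with 5 row(s) of t2.
- t1 (stu_id=9) has no partner → excluded.
- t1 (stu_id=8) has no partner → excluded.
- t1 (stu_id=1) pairs with 5 row(s) of t2.
Total: 20 rows.

20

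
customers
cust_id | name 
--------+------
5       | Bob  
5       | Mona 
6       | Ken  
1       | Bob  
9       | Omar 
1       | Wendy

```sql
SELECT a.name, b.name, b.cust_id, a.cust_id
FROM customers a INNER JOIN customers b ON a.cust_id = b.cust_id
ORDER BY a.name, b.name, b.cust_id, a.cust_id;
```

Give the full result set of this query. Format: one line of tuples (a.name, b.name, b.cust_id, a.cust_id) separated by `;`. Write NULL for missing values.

INNER JOIN keeps only pairs where the ON condition holds.
Matching on a.cust_id = b.cust_id.
Matched pairs: 10.

(Bob, Bob, 1, 1); (Bob, Bob, 5, 5); (Bob, Mona, 5, 5); (Bob, Wendy, 1, 1); (Ken, Ken, 6, 6); (Mona, Bob, 5, 5); (Mona, Mona, 5, 5); (Omar, Omar, 9, 9); (Wendy, Bob, 1, 1); (Wendy, Wendy, 1, 1)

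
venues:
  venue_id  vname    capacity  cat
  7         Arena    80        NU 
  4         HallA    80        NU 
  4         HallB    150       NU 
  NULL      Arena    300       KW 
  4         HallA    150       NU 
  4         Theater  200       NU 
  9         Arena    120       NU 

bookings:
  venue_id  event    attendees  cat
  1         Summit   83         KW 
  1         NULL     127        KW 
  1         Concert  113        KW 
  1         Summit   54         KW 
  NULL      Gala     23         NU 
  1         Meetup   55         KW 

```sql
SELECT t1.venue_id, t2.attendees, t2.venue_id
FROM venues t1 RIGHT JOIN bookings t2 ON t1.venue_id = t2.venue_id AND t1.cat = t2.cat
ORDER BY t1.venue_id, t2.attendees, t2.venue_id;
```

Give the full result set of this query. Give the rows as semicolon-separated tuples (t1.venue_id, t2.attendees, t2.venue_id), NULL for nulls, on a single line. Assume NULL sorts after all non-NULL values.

(NULL, 23, NULL); (NULL, 54, 1); (NULL, 55, 1); (NULL, 83, 1); (NULL, 113, 1); (NULL, 127, 1)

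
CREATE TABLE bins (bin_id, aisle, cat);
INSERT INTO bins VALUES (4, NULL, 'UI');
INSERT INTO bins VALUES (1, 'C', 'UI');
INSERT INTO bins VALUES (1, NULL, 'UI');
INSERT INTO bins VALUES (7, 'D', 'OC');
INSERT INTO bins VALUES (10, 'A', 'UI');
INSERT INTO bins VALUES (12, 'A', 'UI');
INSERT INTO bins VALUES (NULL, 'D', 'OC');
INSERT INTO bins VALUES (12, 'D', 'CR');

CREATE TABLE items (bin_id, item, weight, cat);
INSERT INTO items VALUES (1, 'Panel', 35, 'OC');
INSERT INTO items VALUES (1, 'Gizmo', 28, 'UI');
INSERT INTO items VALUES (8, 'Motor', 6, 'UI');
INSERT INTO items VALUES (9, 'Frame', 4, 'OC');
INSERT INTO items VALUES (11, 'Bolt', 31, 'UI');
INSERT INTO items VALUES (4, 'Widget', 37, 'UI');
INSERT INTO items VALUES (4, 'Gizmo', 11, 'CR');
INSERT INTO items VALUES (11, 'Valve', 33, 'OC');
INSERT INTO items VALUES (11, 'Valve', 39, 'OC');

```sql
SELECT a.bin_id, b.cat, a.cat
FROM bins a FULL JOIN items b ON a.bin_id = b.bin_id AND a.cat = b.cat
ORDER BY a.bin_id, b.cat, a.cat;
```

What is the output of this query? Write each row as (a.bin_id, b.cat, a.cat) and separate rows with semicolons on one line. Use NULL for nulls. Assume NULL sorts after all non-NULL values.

FULL OUTER JOIN keeps every row from both sides; unmatched rows get NULL for the other side's columns.
Matching on a.bin_id = b.bin_id AND a.cat = b.cat. A NULL in a compared column never satisfies the condition.
Matched pairs: 3; unmatched a rows kept: 5; unmatched b rows kept: 7.

(1, UI, UI); (1, UI, UI); (4, UI, UI); (7, NULL, OC); (10, NULL, UI); (12, NULL, CR); (12, NULL, UI); (NULL, CR, NULL); (NULL, OC, NULL); (NULL, OC, NULL); (NULL, OC, NULL); (NULL, OC, NULL); (NULL, UI, NULL); (NULL, UI, NULL); (NULL, NULL, OC)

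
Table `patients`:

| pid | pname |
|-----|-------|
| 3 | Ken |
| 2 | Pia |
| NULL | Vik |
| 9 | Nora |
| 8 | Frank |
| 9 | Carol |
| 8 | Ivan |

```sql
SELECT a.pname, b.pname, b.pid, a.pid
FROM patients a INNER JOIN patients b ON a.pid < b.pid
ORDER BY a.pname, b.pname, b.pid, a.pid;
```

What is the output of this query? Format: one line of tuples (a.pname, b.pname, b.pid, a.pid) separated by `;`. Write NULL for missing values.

(Frank, Carol, 9, 8); (Frank, Nora, 9, 8); (Ivan, Carol, 9, 8); (Ivan, Nora, 9, 8); (Ken, Carol, 9, 3); (Ken, Frank, 8, 3); (Ken, Ivan, 8, 3); (Ken, Nora, 9, 3); (Pia, Carol, 9, 2); (Pia, Frank, 8, 2); (Pia, Ivan, 8, 2); (Pia, Ken, 3, 2); (Pia, Nora, 9, 2)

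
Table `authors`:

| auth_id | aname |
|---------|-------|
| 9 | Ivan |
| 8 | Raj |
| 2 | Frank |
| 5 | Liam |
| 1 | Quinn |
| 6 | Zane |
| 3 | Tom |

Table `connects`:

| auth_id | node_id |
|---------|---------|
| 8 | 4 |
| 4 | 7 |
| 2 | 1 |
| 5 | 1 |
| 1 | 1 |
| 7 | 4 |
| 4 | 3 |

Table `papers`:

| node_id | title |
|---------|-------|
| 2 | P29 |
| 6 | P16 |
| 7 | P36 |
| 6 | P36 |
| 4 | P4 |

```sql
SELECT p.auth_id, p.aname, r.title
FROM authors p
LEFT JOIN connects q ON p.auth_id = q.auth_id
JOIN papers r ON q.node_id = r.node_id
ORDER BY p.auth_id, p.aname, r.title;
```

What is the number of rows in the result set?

1

Evaluate left to right. First `authors p LEFT JOIN connects q` on auth_id: 7 row(s).
Then INNER JOIN `papers r` on node_id: keep only rows whose q.node_id appears in r.
Result: 1 row(s).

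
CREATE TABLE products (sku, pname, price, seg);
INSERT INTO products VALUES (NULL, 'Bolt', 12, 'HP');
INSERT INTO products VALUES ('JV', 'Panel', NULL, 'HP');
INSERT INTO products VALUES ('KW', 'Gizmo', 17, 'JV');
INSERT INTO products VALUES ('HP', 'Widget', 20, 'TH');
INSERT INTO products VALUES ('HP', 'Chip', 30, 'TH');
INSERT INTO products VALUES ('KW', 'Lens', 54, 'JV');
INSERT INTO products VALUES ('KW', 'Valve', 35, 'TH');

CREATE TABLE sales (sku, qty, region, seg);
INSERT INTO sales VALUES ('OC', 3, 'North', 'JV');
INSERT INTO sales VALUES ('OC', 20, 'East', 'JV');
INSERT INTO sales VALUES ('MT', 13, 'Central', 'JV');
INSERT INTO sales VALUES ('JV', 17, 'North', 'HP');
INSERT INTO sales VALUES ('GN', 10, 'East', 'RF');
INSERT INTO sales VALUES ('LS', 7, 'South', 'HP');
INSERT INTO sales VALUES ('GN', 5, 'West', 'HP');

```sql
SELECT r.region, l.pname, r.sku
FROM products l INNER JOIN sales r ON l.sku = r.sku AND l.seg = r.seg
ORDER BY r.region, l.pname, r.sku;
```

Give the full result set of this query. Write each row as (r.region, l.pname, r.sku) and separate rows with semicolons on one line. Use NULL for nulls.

(North, Panel, JV)

INNER JOIN keeps only pairs where the ON condition holds.
Matching on l.sku = r.sku AND l.seg = r.seg. A NULL in a compared column never satisfies the condition.
- l[0] sku=NULL, seg=HP → no match; dropped.
- l[1] sku=JV, seg=HP → 1 match(es) in r → 1 row(s).
- l[2] sku=KW, seg=JV → no match; dropped.
- l[3] sku=HP, seg=TH → no match; dropped.
- l[4] sku=HP, seg=TH → no match; dropped.
- l[5] sku=KW, seg=JV → no match; dropped.
- l[6] sku=KW, seg=TH → no match; dropped.
After projecting and ordering:
r.region | l.pname | r.sku
North | Panel | JV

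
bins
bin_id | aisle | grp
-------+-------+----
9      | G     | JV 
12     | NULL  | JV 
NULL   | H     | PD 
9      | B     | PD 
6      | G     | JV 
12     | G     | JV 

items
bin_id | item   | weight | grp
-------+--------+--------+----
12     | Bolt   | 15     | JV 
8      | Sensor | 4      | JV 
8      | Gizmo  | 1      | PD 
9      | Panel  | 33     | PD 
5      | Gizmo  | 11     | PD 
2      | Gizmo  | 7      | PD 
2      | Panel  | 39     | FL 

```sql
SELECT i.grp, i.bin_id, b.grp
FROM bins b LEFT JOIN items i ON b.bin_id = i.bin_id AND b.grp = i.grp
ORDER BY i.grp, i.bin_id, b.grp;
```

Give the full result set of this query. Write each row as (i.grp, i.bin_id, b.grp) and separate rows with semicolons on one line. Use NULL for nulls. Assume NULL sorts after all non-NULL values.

(JV, 12, JV); (JV, 12, JV); (PD, 9, PD); (NULL, NULL, JV); (NULL, NULL, JV); (NULL, NULL, PD)

LEFT JOIN keeps every row from `bins`; unmatched rows get NULL for `items`'s columns.
Matching on b.bin_id = i.bin_id AND b.grp = i.grp. A NULL in a compared column never satisfies the condition.
Matched pairs: 3; unmatched b rows kept: 3.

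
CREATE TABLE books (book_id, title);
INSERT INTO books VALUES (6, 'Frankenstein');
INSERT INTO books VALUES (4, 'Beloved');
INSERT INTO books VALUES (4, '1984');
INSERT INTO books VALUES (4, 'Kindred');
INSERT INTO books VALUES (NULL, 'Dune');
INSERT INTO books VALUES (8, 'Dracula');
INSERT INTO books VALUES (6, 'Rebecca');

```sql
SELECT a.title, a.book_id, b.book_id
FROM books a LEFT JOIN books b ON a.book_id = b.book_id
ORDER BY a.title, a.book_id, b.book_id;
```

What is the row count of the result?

15

LEFT JOIN keeps every row from `books a`; unmatched rows get NULL for `books b`'s columns.
Matching on a.book_id = b.book_id. A NULL in a compared column never satisfies the condition.
- a (book_id=6) pairs with 2 row(s) of b.
- a (book_id=4) pairs with 3 row(s) of b.
- a (book_id=4) pairs with 3 row(s) of b.
- a (book_id=4) pairs with 3 row(s) of b.
- a (book_id=NULL) has no partner → padded with NULL.
- a (book_id=8) pairs with 1 row(s) of b.
- a (book_id=6) pairs with 2 row(s) of b.
Total: 14 matched + 1 padded = 15 rows.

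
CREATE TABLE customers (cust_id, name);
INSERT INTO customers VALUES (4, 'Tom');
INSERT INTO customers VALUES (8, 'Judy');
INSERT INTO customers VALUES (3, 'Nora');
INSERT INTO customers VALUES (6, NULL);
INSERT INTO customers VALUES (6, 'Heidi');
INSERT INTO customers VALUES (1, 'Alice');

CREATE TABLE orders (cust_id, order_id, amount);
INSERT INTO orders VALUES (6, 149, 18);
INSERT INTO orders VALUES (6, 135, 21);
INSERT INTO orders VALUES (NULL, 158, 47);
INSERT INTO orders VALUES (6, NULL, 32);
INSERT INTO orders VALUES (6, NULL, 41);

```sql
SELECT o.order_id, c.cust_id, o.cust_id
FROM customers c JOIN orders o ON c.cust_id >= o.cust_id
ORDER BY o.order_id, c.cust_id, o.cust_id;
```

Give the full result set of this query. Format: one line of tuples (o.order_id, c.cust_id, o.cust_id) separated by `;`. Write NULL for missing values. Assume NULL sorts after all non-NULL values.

INNER JOIN keeps only pairs where the ON condition holds.
Matching on c.cust_id >= o.cust_id. A NULL in a compared column never satisfies the condition.
- cust_id=4: no matching o row, dropped.
- cust_id=8: 4 matching o row(s), so 4 row(s) emitted.
- cust_id=3: no matching o row, dropped.
- cust_id=6: 4 matching o row(s), so 4 row(s) emitted.
- cust_id=6: 4 matching o row(s), so 4 row(s) emitted.
- cust_id=1: no matching o row, dropped.

(135, 6, 6); (135, 6, 6); (135, 8, 6); (149, 6, 6); (149, 6, 6); (149, 8, 6); (NULL, 6, 6); (NULL, 6, 6); (NULL, 6, 6); (NULL, 6, 6); (NULL, 8, 6); (NULL, 8, 6)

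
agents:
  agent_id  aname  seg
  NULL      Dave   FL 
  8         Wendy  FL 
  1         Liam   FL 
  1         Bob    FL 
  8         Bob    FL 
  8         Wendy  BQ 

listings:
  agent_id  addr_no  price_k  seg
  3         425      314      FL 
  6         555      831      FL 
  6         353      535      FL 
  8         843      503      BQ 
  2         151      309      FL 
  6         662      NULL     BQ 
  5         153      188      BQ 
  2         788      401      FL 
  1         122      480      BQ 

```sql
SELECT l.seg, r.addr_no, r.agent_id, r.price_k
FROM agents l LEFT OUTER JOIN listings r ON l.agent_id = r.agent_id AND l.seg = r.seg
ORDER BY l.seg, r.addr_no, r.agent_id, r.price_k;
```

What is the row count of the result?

6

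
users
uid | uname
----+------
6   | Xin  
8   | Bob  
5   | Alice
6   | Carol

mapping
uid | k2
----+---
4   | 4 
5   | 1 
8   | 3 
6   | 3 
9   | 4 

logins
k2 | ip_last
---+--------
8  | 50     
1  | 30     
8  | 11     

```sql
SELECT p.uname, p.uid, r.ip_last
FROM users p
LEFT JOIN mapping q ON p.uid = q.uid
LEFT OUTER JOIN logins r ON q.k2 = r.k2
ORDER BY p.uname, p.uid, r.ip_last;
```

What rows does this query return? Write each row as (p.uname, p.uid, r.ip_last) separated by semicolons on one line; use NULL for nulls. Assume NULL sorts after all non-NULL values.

(Alice, 5, 30); (Bob, 8, NULL); (Carol, 6, NULL); (Xin, 6, NULL)

Evaluate left to right. First `users p LEFT JOIN mapping q` on uid: 4 row(s).
Then LEFT JOIN `logins r` on k2: each of those 4 rows is kept; rows whose q.k2 has no match in r get NULL for r's columns.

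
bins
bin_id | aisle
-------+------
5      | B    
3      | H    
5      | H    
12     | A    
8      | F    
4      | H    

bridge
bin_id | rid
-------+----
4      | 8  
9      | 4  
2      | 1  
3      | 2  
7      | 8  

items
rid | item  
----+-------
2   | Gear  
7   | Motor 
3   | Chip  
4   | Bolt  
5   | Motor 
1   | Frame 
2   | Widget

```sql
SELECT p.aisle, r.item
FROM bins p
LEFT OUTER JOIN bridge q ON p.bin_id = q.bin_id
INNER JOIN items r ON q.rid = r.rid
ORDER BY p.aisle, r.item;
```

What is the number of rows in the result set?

Step 1 — p LEFT JOIN q on bin_id → 6 row(s).
Then INNER JOIN `items r` on rid: keep only rows whose q.rid appears in r.
Result: 2 row(s).

2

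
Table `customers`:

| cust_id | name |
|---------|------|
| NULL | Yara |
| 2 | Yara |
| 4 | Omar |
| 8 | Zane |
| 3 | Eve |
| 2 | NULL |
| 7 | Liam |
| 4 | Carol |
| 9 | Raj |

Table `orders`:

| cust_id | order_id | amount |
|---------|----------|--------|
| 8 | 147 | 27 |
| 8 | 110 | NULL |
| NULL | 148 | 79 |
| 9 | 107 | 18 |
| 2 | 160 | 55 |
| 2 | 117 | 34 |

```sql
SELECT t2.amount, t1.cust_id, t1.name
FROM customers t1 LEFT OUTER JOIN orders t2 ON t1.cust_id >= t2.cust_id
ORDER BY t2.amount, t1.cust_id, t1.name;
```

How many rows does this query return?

22

LEFT JOIN keeps every row from `customers`; unmatched rows get NULL for `orders`'s columns.
Matching on t1.cust_id >= t2.cust_id. A NULL in a compared column never satisfies the condition.
- cust_id=NULL: no t2 row matches, row kept with t2 columns NULL.
- cust_id=2: 2 matching t2 row(s), so 2 row(s) emitted.
- cust_id=4: 2 matching t2 row(s), so 2 row(s) emitted.
- cust_id=8: 4 matching t2 row(s), so 4 row(s) emitted.
- cust_id=3: 2 matching t2 row(s), so 2 row(s) emitted.
- cust_id=2: 2 matching t2 row(s), so 2 row(s) emitted.
- cust_id=7: 2 matching t2 row(s), so 2 row(s) emitted.
- cust_id=4: 2 matching t2 row(s), so 2 row(s) emitted.
- cust_id=9: 5 matching t2 row(s), so 5 row(s) emitted.
Total: 21 matched + 1 padded = 22 rows.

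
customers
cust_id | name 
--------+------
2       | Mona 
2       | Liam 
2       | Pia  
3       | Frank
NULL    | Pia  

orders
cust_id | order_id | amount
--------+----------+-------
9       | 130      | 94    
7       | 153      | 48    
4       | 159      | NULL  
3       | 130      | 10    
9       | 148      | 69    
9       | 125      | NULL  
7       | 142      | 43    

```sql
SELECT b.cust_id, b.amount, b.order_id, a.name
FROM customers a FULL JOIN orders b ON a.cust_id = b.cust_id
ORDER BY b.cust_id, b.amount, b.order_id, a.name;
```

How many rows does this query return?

11

FULL OUTER JOIN keeps every row from both sides; unmatched rows get NULL for the other side's columns.
Matching on a.cust_id = b.cust_id. A NULL in a compared column never satisfies the condition.
Matched pairs: 1; unmatched a rows kept: 4; unmatched b rows kept: 6.
Total: 1 matched + 10 padded = 11 rows.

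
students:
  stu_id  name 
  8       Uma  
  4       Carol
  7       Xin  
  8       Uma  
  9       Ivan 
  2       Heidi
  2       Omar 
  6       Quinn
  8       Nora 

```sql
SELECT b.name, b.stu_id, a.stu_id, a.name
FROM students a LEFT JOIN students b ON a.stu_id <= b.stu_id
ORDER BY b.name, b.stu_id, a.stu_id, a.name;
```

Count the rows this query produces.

LEFT JOIN keeps every row from `students a`; unmatched rows get NULL for `students b`'s columns.
Matching on a.stu_id <= b.stu_id.
- a (stu_id=8) pairs with 4 row(s) of b.
- a (stu_id=4) pairs with 7 row(s) of b.
- a (stu_id=7) pairs with 5 row(s) of b.
- a (stu_id=8) pairs with 4 row(s) of b.
- a (stu_id=9) pairs with 1 row(s) of b.
- a (stu_id=2) pairs with 9 row(s) of b.
- a (stu_id=2) pairs with 9 row(s) of b.
- a (stu_id=6) pairs with 6 row(s) of b.
- a (stu_id=8) pairs with 4 row(s) of b.
Total: 49 rows.

49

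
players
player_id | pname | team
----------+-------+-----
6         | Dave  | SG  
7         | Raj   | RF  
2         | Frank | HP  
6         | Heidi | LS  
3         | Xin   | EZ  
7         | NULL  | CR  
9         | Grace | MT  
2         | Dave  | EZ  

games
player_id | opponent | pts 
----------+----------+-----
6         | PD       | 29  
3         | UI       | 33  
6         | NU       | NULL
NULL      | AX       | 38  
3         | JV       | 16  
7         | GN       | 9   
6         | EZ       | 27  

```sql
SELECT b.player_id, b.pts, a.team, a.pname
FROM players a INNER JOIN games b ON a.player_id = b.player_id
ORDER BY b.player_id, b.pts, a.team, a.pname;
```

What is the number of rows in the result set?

10

INNER JOIN keeps only pairs where the ON condition holds.
Matching on a.player_id = b.player_id. A NULL in a compared column never satisfies the condition.
Matched pairs: 10.
Total: 10 rows.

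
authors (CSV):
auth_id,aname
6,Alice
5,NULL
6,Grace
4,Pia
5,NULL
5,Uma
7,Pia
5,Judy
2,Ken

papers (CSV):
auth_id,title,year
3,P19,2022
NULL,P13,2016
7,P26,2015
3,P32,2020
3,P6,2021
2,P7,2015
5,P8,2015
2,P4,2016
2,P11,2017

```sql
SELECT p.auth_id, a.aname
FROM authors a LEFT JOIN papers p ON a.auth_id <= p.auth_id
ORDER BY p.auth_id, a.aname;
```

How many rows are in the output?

21

LEFT JOIN keeps every row from `authors`; unmatched rows get NULL for `papers`'s columns.
Matching on a.auth_id <= p.auth_id. A NULL in a compared column never satisfies the condition.
- auth_id=6: 1 matching p row(s), so 1 row(s) emitted.
- auth_id=5: 2 matching p row(s), so 2 row(s) emitted.
- auth_id=6: 1 matching p row(s), so 1 row(s) emitted.
- auth_id=4: 2 matching p row(s), so 2 row(s) emitted.
- auth_id=5: 2 matching p row(s), so 2 row(s) emitted.
- auth_id=5: 2 matching p row(s), so 2 row(s) emitted.
- auth_id=7: 1 matching p row(s), so 1 row(s) emitted.
- auth_id=5: 2 matching p row(s), so 2 row(s) emitted.
- auth_id=2: 8 matching p row(s), so 8 row(s) emitted.
Total: 21 rows.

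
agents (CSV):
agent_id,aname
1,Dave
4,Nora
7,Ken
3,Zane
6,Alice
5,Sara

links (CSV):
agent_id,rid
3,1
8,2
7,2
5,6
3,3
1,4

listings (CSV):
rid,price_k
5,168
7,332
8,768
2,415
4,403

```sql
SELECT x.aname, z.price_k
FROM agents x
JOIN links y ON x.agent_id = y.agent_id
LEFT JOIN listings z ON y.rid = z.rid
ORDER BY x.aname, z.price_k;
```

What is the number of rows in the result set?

Step 1 — x INNER JOIN y on agent_id → 5 row(s).
Then LEFT JOIN `listings z` on rid: each of those 5 rows is kept; rows whose y.rid has no match in z get NULL for z's columns.
Result: 5 row(s).

5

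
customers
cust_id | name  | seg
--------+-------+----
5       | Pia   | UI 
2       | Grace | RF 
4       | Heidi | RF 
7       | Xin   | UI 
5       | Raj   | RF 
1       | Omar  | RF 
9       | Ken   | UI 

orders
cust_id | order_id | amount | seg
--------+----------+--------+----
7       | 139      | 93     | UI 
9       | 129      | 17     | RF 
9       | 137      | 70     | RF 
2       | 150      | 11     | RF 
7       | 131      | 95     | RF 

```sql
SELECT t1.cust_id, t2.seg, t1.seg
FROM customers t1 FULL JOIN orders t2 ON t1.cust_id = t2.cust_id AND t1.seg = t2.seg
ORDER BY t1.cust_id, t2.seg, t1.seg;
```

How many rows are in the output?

10

FULL OUTER JOIN keeps every row from both sides; unmatched rows get NULL for the other side's columns.
Matching on t1.cust_id = t2.cust_id AND t1.seg = t2.seg.
- t1[0] cust_id=5, seg=UI → no match; kept with NULLs on the t2 side.
- t1[1] cust_id=2, seg=RF → 1 match(es) in t2 → 1 row(s).
- t1[2] cust_id=4, seg=RF → no match; kept with NULLs on the t2 side.
- t1[3] cust_id=7, seg=UI → 1 match(es) in t2 → 1 row(s).
- t1[4] cust_id=5, seg=RF → no match; kept with NULLs on the t2 side.
- t1[5] cust_id=1, seg=RF → no match; kept with NULLs on the t2 side.
- t1[6] cust_id=9, seg=UI → no match; kept with NULLs on the t2 side.
- 3 row(s) from t2 found no t1 partner → padded with NULL.
Total: 2 matched + 8 padded = 10 rows.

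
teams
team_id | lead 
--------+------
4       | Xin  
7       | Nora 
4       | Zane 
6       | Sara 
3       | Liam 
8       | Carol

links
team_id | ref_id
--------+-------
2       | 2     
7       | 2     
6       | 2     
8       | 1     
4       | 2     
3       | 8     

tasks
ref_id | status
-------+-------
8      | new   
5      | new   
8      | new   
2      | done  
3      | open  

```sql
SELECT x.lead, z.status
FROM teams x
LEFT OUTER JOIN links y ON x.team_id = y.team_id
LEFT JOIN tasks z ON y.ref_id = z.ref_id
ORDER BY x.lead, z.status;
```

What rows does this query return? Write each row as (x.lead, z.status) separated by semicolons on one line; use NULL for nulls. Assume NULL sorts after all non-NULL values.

Step 1 — x LEFT JOIN y on team_id → 6 row(s).
Then LEFT JOIN `tasks z` on ref_id: each of those 6 rows is kept; rows whose y.ref_id has no match in z get NULL for z's columns.

(Carol, NULL); (Liam, new); (Liam, new); (Nora, done); (Sara, done); (Xin, done); (Zane, done)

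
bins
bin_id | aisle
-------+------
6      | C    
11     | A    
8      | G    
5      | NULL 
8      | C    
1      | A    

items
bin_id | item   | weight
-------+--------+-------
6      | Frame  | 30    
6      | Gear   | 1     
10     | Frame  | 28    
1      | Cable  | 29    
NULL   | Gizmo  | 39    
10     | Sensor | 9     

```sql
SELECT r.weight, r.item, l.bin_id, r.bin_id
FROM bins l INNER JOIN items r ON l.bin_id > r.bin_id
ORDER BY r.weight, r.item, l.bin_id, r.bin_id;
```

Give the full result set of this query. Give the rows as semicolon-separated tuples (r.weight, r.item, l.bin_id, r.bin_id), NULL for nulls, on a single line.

INNER JOIN keeps only pairs where the ON condition holds.
Matching on l.bin_id > r.bin_id. A NULL in a compared column never satisfies the condition.
- bin_id=6: 1 matching r row(s), so 1 row(s) emitted.
- bin_id=11: 5 matching r row(s), so 5 row(s) emitted.
- bin_id=8: 3 matching r row(s), so 3 row(s) emitted.
- bin_id=5: 1 matching r row(s), so 1 row(s) emitted.
- bin_id=8: 3 matching r row(s), so 3 row(s) emitted.
- bin_id=1: no matching r row, dropped.

(1, Gear, 8, 6); (1, Gear, 8, 6); (1, Gear, 11, 6); (9, Sensor, 11, 10); (28, Frame, 11, 10); (29, Cable, 5, 1); (29, Cable, 6, 1); (29, Cable, 8, 1); (29, Cable, 8, 1); (29, Cable, 11, 1); (30, Frame, 8, 6); (30, Frame, 8, 6); (30, Frame, 11, 6)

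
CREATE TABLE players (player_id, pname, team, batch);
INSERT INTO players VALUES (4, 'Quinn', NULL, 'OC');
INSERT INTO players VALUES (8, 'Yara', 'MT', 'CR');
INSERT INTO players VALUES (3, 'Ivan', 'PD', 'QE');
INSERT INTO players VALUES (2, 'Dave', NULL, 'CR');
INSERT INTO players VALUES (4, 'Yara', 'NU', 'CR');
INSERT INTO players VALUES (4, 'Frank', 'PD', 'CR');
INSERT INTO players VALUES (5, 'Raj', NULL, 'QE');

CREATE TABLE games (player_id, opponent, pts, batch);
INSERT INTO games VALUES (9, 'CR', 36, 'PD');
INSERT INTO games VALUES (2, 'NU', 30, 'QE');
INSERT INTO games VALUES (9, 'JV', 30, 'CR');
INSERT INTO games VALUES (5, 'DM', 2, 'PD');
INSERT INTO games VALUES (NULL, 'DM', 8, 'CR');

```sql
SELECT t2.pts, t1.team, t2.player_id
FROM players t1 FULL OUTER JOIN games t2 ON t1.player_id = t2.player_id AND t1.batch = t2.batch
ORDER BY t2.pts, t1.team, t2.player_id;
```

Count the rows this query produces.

12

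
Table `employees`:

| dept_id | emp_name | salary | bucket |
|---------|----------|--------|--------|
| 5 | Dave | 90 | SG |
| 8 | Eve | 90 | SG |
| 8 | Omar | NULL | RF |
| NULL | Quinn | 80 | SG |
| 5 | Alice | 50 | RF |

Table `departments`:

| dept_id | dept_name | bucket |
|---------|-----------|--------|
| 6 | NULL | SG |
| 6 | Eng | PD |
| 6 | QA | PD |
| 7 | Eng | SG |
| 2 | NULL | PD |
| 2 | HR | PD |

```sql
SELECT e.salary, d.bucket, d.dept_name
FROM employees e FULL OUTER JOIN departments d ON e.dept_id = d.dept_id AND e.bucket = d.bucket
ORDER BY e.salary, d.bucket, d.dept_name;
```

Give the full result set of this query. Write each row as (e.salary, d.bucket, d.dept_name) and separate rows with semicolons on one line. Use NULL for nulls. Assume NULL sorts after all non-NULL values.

(50, NULL, NULL); (80, NULL, NULL); (90, NULL, NULL); (90, NULL, NULL); (NULL, PD, Eng); (NULL, PD, HR); (NULL, PD, QA); (NULL, PD, NULL); (NULL, SG, Eng); (NULL, SG, NULL); (NULL, NULL, NULL)

FULL OUTER JOIN keeps every row from both sides; unmatched rows get NULL for the other side's columns.
Matching on e.dept_id = d.dept_id AND e.bucket = d.bucket. A NULL in a compared column never satisfies the condition.
- e[0] dept_id=5, bucket=SG → no match; kept with NULLs on the d side.
- e[1] dept_id=8, bucket=SG → no match; kept with NULLs on the d side.
- e[2] dept_id=8, bucket=RF → no match; kept with NULLs on the d side.
- e[3] dept_id=NULL, bucket=SG → no match; kept with NULLs on the d side.
- e[4] dept_id=5, bucket=RF → no match; kept with NULLs on the d side.
- 6 row(s) from d found no e partner → padded with NULL.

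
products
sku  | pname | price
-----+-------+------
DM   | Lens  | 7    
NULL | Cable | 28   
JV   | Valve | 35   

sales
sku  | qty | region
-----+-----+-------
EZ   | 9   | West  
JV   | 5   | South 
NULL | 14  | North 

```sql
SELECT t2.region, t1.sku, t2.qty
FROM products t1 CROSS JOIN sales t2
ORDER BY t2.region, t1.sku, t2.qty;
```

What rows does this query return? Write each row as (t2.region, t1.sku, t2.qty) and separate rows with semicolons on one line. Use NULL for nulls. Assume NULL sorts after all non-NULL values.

(North, DM, 14); (North, JV, 14); (North, NULL, 14); (South, DM, 5); (South, JV, 5); (South, NULL, 5); (West, DM, 9); (West, JV, 9); (West, NULL, 9)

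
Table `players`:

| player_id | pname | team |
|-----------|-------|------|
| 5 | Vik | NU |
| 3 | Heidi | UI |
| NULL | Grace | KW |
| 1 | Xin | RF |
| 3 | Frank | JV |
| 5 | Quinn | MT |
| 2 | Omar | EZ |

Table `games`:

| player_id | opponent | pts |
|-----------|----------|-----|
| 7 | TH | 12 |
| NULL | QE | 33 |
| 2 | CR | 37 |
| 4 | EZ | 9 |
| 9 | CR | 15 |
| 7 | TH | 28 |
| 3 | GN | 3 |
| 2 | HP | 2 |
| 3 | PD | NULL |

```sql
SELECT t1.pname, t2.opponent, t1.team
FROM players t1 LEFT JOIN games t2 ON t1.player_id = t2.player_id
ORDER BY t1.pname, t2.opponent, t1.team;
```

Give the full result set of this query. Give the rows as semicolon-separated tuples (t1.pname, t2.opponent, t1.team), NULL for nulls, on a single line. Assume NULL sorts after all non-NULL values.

(Frank, GN, JV); (Frank, PD, JV); (Grace, NULL, KW); (Heidi, GN, UI); (Heidi, PD, UI); (Omar, CR, EZ); (Omar, HP, EZ); (Quinn, NULL, MT); (Vik, NULL, NU); (Xin, NULL, RF)

LEFT JOIN keeps every row from `players`; unmatched rows get NULL for `games`'s columns.
Matching on t1.player_id = t2.player_id. A NULL in a compared column never satisfies the condition.
- t1 (player_id=5) has no partner → padded with NULL.
- t1 (player_id=3) pairs with 2 row(s) of t2.
- t1 (player_id=NULL) has no partner → padded with NULL.
- t1 (player_id=1) has no partner → padded with NULL.
- t1 (player_id=3) pairs with 2 row(s) of t2.
- t1 (player_id=5) has no partner → padded with NULL.
- t1 (player_id=2) pairs with 2 row(s) of t2.
After projecting and ordering:
t1.pname | t2.opponent | t1.team
Frank | GN | JV
Frank | PD | JV
Grace | NULL | KW
Heidi | GN | UI
Heidi | PD | UI
Omar | CR | EZ
Omar | HP | EZ
Quinn | NULL | MT
Vik | NULL | NU
Xin | NULL | RF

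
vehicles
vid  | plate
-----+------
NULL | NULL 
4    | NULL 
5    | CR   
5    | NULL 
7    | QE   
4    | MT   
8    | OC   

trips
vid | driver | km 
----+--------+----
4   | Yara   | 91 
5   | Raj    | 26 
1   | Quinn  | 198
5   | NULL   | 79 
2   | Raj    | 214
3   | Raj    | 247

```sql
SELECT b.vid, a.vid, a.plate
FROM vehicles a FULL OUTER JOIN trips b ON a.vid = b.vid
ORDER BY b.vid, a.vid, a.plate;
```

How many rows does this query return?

FULL OUTER JOIN keeps every row from both sides; unmatched rows get NULL for the other side's columns.
Matching on a.vid = b.vid. A NULL in a compared column never satisfies the condition.
Matched pairs: 6; unmatched a rows kept: 3; unmatched b rows kept: 3.
Total: 6 matched + 6 padded = 12 rows.

12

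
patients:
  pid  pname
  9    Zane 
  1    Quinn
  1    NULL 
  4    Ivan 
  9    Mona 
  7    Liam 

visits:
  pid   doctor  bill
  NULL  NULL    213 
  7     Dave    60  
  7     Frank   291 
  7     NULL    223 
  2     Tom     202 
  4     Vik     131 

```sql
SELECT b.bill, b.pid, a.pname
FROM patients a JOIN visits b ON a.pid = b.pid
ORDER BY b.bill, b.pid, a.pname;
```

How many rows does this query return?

4

INNER JOIN keeps only pairs where the ON condition holds.
Matching on a.pid = b.pid. A NULL in a compared column never satisfies the condition.
Matched pairs: 4.
Total: 4 rows.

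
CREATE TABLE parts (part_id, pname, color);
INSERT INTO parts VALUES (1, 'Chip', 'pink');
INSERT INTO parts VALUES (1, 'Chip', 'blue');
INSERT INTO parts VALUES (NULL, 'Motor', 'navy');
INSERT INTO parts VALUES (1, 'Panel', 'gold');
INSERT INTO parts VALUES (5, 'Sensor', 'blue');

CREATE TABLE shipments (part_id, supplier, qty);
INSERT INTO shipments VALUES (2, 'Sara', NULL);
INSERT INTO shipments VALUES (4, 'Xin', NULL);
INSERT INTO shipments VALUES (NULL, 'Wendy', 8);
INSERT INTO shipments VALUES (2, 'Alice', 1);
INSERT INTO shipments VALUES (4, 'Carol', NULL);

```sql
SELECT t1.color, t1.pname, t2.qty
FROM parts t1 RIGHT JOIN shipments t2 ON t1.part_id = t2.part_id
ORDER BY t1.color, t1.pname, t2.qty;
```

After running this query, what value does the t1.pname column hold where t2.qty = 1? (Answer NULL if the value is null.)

NULL

RIGHT JOIN keeps every row from `shipments`; unmatched rows get NULL for `parts`'s columns.
Matching on t1.part_id = t2.part_id. A NULL in a compared column never satisfies the condition.
Matched pairs: 0; unmatched t2 rows kept: 5.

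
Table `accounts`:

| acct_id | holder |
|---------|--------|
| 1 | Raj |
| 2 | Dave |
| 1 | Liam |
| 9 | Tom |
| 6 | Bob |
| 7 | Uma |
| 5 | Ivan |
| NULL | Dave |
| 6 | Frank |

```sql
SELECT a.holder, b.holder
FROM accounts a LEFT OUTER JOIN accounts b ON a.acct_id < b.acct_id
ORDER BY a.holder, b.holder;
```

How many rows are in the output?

28

LEFT JOIN keeps every row from `accounts a`; unmatched rows get NULL for `accounts b`'s columns.
Matching on a.acct_id < b.acct_id. A NULL in a compared column never satisfies the condition.
- a row (acct_id=1): matches 6 b row(s) → 6 output row(s).
- a row (acct_id=2): matches 5 b row(s) → 5 output row(s).
- a row (acct_id=1): matches 6 b row(s) → 6 output row(s).
- a row (acct_id=9): no match → kept, b columns NULL.
- a row (acct_id=6): matches 2 b row(s) → 2 output row(s).
- a row (acct_id=7): matches 1 b row(s) → 1 output row(s).
- a row (acct_id=5): matches 4 b row(s) → 4 output row(s).
- a row (acct_id=NULL): no match → kept, b columns NULL.
- a row (acct_id=6): matches 2 b row(s) → 2 output row(s).
Total: 26 matched + 2 padded = 28 rows.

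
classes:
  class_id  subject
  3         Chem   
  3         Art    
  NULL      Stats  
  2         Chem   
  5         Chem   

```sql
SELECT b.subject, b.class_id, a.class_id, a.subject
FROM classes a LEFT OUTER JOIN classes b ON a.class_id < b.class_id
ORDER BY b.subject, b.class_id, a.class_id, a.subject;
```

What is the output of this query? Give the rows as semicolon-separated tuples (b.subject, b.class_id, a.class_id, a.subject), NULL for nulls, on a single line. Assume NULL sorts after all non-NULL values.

LEFT JOIN keeps every row from `classes a`; unmatched rows get NULL for `classes b`'s columns.
Matching on a.class_id < b.class_id. A NULL in a compared column never satisfies the condition.
- a row (class_id=3): matches 1 b row(s) → 1 output row(s).
- a row (class_id=3): matches 1 b row(s) → 1 output row(s).
- a row (class_id=NULL): no match → kept, b columns NULL.
- a row (class_id=2): matches 3 b row(s) → 3 output row(s).
- a row (class_id=5): no match → kept, b columns NULL.
After projecting and ordering:
b.subject | b.class_id | a.class_id | a.subject
Art | 3 | 2 | Chem
Chem | 3 | 2 | Chem
Chem | 5 | 2 | Chem
Chem | 5 | 3 | Art
Chem | 5 | 3 | Chem
NULL | NULL | 5 | Chem
NULL | NULL | NULL | Stats

(Art, 3, 2, Chem); (Chem, 3, 2, Chem); (Chem, 5, 2, Chem); (Chem, 5, 3, Art); (Chem, 5, 3, Chem); (NULL, NULL, 5, Chem); (NULL, NULL, NULL, Stats)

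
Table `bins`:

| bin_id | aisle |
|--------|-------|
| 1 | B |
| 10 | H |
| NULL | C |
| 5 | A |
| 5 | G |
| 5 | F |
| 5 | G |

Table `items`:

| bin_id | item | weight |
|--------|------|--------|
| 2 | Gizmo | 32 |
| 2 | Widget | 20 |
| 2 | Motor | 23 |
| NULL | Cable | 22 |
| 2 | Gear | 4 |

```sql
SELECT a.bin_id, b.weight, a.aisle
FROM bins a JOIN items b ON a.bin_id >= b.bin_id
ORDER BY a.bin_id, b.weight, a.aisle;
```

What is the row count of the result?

INNER JOIN keeps only pairs where the ON condition holds.
Matching on a.bin_id >= b.bin_id. A NULL in a compared column never satisfies the condition.
- a[0] bin_id=1 → no match; dropped.
- a[1] bin_id=10 → 4 match(es) in b → 4 row(s).
- a[2] bin_id=NULL → no match; dropped.
- a[3] bin_id=5 → 4 match(es) in b → 4 row(s).
- a[4] bin_id=5 → 4 match(es) in b → 4 row(s).
- a[5] bin_id=5 → 4 match(es) in b → 4 row(s).
- a[6] bin_id=5 → 4 match(es) in b → 4 row(s).
Total: 20 rows.

20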